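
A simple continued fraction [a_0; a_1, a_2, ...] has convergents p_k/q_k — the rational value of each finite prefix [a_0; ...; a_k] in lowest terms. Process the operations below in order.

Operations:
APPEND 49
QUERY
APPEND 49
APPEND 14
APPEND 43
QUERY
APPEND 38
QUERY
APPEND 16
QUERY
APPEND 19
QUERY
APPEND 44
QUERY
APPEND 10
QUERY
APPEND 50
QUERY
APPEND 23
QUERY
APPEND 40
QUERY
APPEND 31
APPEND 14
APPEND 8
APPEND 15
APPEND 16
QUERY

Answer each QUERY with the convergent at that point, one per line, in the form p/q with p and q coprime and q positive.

49/1
1450513/29590
55153171/1125107
883901249/18031302
16849276902/343719845
742252084937/15141704482
7439370126272/151760764665
372710758398537/7603179937732
8579786813292623/175024899332501
343564183290103457/7008599153237772
293333959177336025854438/5983918690878801388649

APPEND 49: p_0 = 49·1 + 0 = 49, q_0 = 49·0 + 1 = 1 → 49/1
APPEND 49: p_1 = 49·49 + 1 = 2402, q_1 = 49·1 + 0 = 49 → 2402/49
APPEND 14: p_2 = 14·2402 + 49 = 33677, q_2 = 14·49 + 1 = 687 → 33677/687
APPEND 43: p_3 = 43·33677 + 2402 = 1450513, q_3 = 43·687 + 49 = 29590 → 1450513/29590
APPEND 38: p_4 = 38·1450513 + 33677 = 55153171, q_4 = 38·29590 + 687 = 1125107 → 55153171/1125107
APPEND 16: p_5 = 16·55153171 + 1450513 = 883901249, q_5 = 16·1125107 + 29590 = 18031302 → 883901249/18031302
APPEND 19: p_6 = 19·883901249 + 55153171 = 16849276902, q_6 = 19·18031302 + 1125107 = 343719845 → 16849276902/343719845
APPEND 44: p_7 = 44·16849276902 + 883901249 = 742252084937, q_7 = 44·343719845 + 18031302 = 15141704482 → 742252084937/15141704482
APPEND 10: p_8 = 10·742252084937 + 16849276902 = 7439370126272, q_8 = 10·15141704482 + 343719845 = 151760764665 → 7439370126272/151760764665
APPEND 50: p_9 = 50·7439370126272 + 742252084937 = 372710758398537, q_9 = 50·151760764665 + 15141704482 = 7603179937732 → 372710758398537/7603179937732
APPEND 23: p_10 = 23·372710758398537 + 7439370126272 = 8579786813292623, q_10 = 23·7603179937732 + 151760764665 = 175024899332501 → 8579786813292623/175024899332501
APPEND 40: p_11 = 40·8579786813292623 + 372710758398537 = 343564183290103457, q_11 = 40·175024899332501 + 7603179937732 = 7008599153237772 → 343564183290103457/7008599153237772
APPEND 31: p_12 = 31·343564183290103457 + 8579786813292623 = 10659069468806499790, q_12 = 31·7008599153237772 + 175024899332501 = 217441598649703433 → 10659069468806499790/217441598649703433
APPEND 14: p_13 = 14·10659069468806499790 + 343564183290103457 = 149570536746581100517, q_13 = 14·217441598649703433 + 7008599153237772 = 3051190980249085834 → 149570536746581100517/3051190980249085834
APPEND 8: p_14 = 8·149570536746581100517 + 10659069468806499790 = 1207223363441455303926, q_14 = 8·3051190980249085834 + 217441598649703433 = 24626969440642390105 → 1207223363441455303926/24626969440642390105
APPEND 15: p_15 = 15·1207223363441455303926 + 149570536746581100517 = 18257920988368410659407, q_15 = 15·24626969440642390105 + 3051190980249085834 = 372455732589884937409 → 18257920988368410659407/372455732589884937409
APPEND 16: p_16 = 16·18257920988368410659407 + 1207223363441455303926 = 293333959177336025854438, q_16 = 16·372455732589884937409 + 24626969440642390105 = 5983918690878801388649 → 293333959177336025854438/5983918690878801388649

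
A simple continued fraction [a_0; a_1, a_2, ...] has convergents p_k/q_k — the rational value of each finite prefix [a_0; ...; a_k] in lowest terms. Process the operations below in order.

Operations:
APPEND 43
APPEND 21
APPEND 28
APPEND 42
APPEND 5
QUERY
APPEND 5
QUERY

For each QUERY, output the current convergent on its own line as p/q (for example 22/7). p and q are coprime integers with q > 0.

5354425/124384
27837939/646679

APPEND 43: p_0 = 43·1 + 0 = 43, q_0 = 43·0 + 1 = 1 → 43/1
APPEND 21: p_1 = 21·43 + 1 = 904, q_1 = 21·1 + 0 = 21 → 904/21
APPEND 28: p_2 = 28·904 + 43 = 25355, q_2 = 28·21 + 1 = 589 → 25355/589
APPEND 42: p_3 = 42·25355 + 904 = 1065814, q_3 = 42·589 + 21 = 24759 → 1065814/24759
APPEND 5: p_4 = 5·1065814 + 25355 = 5354425, q_4 = 5·24759 + 589 = 124384 → 5354425/124384
APPEND 5: p_5 = 5·5354425 + 1065814 = 27837939, q_5 = 5·124384 + 24759 = 646679 → 27837939/646679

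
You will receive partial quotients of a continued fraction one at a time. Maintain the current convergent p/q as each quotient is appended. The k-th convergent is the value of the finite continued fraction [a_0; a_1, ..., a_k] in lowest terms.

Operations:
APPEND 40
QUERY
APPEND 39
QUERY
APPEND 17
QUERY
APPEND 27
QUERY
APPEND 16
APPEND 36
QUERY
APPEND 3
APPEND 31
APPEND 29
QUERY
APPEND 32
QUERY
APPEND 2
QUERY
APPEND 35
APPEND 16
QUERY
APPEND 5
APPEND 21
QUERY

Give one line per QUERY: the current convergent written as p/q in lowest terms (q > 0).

40/1
1561/39
26577/664
719140/17967
415900552/10390863
1145372141708/28615987527
36691360703871/916697274202
74528093549450/1862010535931
42397322252503386/1059255067044523
4549664826098985957/113668865493386965

APPEND 40: p_0 = 40·1 + 0 = 40, q_0 = 40·0 + 1 = 1 → 40/1
APPEND 39: p_1 = 39·40 + 1 = 1561, q_1 = 39·1 + 0 = 39 → 1561/39
APPEND 17: p_2 = 17·1561 + 40 = 26577, q_2 = 17·39 + 1 = 664 → 26577/664
APPEND 27: p_3 = 27·26577 + 1561 = 719140, q_3 = 27·664 + 39 = 17967 → 719140/17967
APPEND 16: p_4 = 16·719140 + 26577 = 11532817, q_4 = 16·17967 + 664 = 288136 → 11532817/288136
APPEND 36: p_5 = 36·11532817 + 719140 = 415900552, q_5 = 36·288136 + 17967 = 10390863 → 415900552/10390863
APPEND 3: p_6 = 3·415900552 + 11532817 = 1259234473, q_6 = 3·10390863 + 288136 = 31460725 → 1259234473/31460725
APPEND 31: p_7 = 31·1259234473 + 415900552 = 39452169215, q_7 = 31·31460725 + 10390863 = 985673338 → 39452169215/985673338
APPEND 29: p_8 = 29·39452169215 + 1259234473 = 1145372141708, q_8 = 29·985673338 + 31460725 = 28615987527 → 1145372141708/28615987527
APPEND 32: p_9 = 32·1145372141708 + 39452169215 = 36691360703871, q_9 = 32·28615987527 + 985673338 = 916697274202 → 36691360703871/916697274202
APPEND 2: p_10 = 2·36691360703871 + 1145372141708 = 74528093549450, q_10 = 2·916697274202 + 28615987527 = 1862010535931 → 74528093549450/1862010535931
APPEND 35: p_11 = 35·74528093549450 + 36691360703871 = 2645174634934621, q_11 = 35·1862010535931 + 916697274202 = 66087066031787 → 2645174634934621/66087066031787
APPEND 16: p_12 = 16·2645174634934621 + 74528093549450 = 42397322252503386, q_12 = 16·66087066031787 + 1862010535931 = 1059255067044523 → 42397322252503386/1059255067044523
APPEND 5: p_13 = 5·42397322252503386 + 2645174634934621 = 214631785897451551, q_13 = 5·1059255067044523 + 66087066031787 = 5362362401254402 → 214631785897451551/5362362401254402
APPEND 21: p_14 = 21·214631785897451551 + 42397322252503386 = 4549664826098985957, q_14 = 21·5362362401254402 + 1059255067044523 = 113668865493386965 → 4549664826098985957/113668865493386965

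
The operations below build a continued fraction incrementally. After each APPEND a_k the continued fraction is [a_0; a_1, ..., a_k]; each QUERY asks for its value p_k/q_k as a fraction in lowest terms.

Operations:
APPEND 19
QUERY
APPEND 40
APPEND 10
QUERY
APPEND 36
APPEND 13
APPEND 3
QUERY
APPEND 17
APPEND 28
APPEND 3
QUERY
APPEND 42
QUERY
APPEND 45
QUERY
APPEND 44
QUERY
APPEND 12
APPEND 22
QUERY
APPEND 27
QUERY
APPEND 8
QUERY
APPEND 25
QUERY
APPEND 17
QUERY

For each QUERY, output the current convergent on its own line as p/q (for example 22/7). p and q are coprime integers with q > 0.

19/1
7629/401
11039087/580243
16289568966/856221929
689528002103/36243377421
31045049663601/1631808205874
1366671713200547/71835804435877
362850995090744177/19072387956036633
9813407973058162944/515818136274425489
78870114779556047729/4145617478151440545
1981566277461959356169/104156255090060439114
33765496831632865102602/1774801954009178905483

APPEND 19: p_0 = 19·1 + 0 = 19, q_0 = 19·0 + 1 = 1 → 19/1
APPEND 40: p_1 = 40·19 + 1 = 761, q_1 = 40·1 + 0 = 40 → 761/40
APPEND 10: p_2 = 10·761 + 19 = 7629, q_2 = 10·40 + 1 = 401 → 7629/401
APPEND 36: p_3 = 36·7629 + 761 = 275405, q_3 = 36·401 + 40 = 14476 → 275405/14476
APPEND 13: p_4 = 13·275405 + 7629 = 3587894, q_4 = 13·14476 + 401 = 188589 → 3587894/188589
APPEND 3: p_5 = 3·3587894 + 275405 = 11039087, q_5 = 3·188589 + 14476 = 580243 → 11039087/580243
APPEND 17: p_6 = 17·11039087 + 3587894 = 191252373, q_6 = 17·580243 + 188589 = 10052720 → 191252373/10052720
APPEND 28: p_7 = 28·191252373 + 11039087 = 5366105531, q_7 = 28·10052720 + 580243 = 282056403 → 5366105531/282056403
APPEND 3: p_8 = 3·5366105531 + 191252373 = 16289568966, q_8 = 3·282056403 + 10052720 = 856221929 → 16289568966/856221929
APPEND 42: p_9 = 42·16289568966 + 5366105531 = 689528002103, q_9 = 42·856221929 + 282056403 = 36243377421 → 689528002103/36243377421
APPEND 45: p_10 = 45·689528002103 + 16289568966 = 31045049663601, q_10 = 45·36243377421 + 856221929 = 1631808205874 → 31045049663601/1631808205874
APPEND 44: p_11 = 44·31045049663601 + 689528002103 = 1366671713200547, q_11 = 44·1631808205874 + 36243377421 = 71835804435877 → 1366671713200547/71835804435877
APPEND 12: p_12 = 12·1366671713200547 + 31045049663601 = 16431105608070165, q_12 = 12·71835804435877 + 1631808205874 = 863661461436398 → 16431105608070165/863661461436398
APPEND 22: p_13 = 22·16431105608070165 + 1366671713200547 = 362850995090744177, q_13 = 22·863661461436398 + 71835804435877 = 19072387956036633 → 362850995090744177/19072387956036633
APPEND 27: p_14 = 27·362850995090744177 + 16431105608070165 = 9813407973058162944, q_14 = 27·19072387956036633 + 863661461436398 = 515818136274425489 → 9813407973058162944/515818136274425489
APPEND 8: p_15 = 8·9813407973058162944 + 362850995090744177 = 78870114779556047729, q_15 = 8·515818136274425489 + 19072387956036633 = 4145617478151440545 → 78870114779556047729/4145617478151440545
APPEND 25: p_16 = 25·78870114779556047729 + 9813407973058162944 = 1981566277461959356169, q_16 = 25·4145617478151440545 + 515818136274425489 = 104156255090060439114 → 1981566277461959356169/104156255090060439114
APPEND 17: p_17 = 17·1981566277461959356169 + 78870114779556047729 = 33765496831632865102602, q_17 = 17·104156255090060439114 + 4145617478151440545 = 1774801954009178905483 → 33765496831632865102602/1774801954009178905483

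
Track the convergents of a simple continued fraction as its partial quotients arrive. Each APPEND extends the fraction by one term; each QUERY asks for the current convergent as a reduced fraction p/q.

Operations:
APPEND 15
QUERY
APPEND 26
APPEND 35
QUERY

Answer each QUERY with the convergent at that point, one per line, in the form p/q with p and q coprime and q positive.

15/1
13700/911

APPEND 15: p_0 = 15·1 + 0 = 15, q_0 = 15·0 + 1 = 1 → 15/1
APPEND 26: p_1 = 26·15 + 1 = 391, q_1 = 26·1 + 0 = 26 → 391/26
APPEND 35: p_2 = 35·391 + 15 = 13700, q_2 = 35·26 + 1 = 911 → 13700/911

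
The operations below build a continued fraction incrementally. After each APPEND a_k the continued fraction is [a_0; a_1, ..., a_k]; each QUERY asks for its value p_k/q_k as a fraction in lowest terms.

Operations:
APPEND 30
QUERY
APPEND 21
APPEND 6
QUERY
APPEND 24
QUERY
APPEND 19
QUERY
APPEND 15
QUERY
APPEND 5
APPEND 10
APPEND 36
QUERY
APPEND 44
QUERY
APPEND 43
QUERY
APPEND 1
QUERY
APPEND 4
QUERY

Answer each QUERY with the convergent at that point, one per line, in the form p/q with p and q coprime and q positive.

APPEND 30: p_0 = 30·1 + 0 = 30, q_0 = 30·0 + 1 = 1 → 30/1
APPEND 21: p_1 = 21·30 + 1 = 631, q_1 = 21·1 + 0 = 21 → 631/21
APPEND 6: p_2 = 6·631 + 30 = 3816, q_2 = 6·21 + 1 = 127 → 3816/127
APPEND 24: p_3 = 24·3816 + 631 = 92215, q_3 = 24·127 + 21 = 3069 → 92215/3069
APPEND 19: p_4 = 19·92215 + 3816 = 1755901, q_4 = 19·3069 + 127 = 58438 → 1755901/58438
APPEND 15: p_5 = 15·1755901 + 92215 = 26430730, q_5 = 15·58438 + 3069 = 879639 → 26430730/879639
APPEND 5: p_6 = 5·26430730 + 1755901 = 133909551, q_6 = 5·879639 + 58438 = 4456633 → 133909551/4456633
APPEND 10: p_7 = 10·133909551 + 26430730 = 1365526240, q_7 = 10·4456633 + 879639 = 45445969 → 1365526240/45445969
APPEND 36: p_8 = 36·1365526240 + 133909551 = 49292854191, q_8 = 36·45445969 + 4456633 = 1640511517 → 49292854191/1640511517
APPEND 44: p_9 = 44·49292854191 + 1365526240 = 2170251110644, q_9 = 44·1640511517 + 45445969 = 72227952717 → 2170251110644/72227952717
APPEND 43: p_10 = 43·2170251110644 + 49292854191 = 93370090611883, q_10 = 43·72227952717 + 1640511517 = 3107442478348 → 93370090611883/3107442478348
APPEND 1: p_11 = 1·93370090611883 + 2170251110644 = 95540341722527, q_11 = 1·3107442478348 + 72227952717 = 3179670431065 → 95540341722527/3179670431065
APPEND 4: p_12 = 4·95540341722527 + 93370090611883 = 475531457501991, q_12 = 4·3179670431065 + 3107442478348 = 15826124202608 → 475531457501991/15826124202608

30/1
3816/127
92215/3069
1755901/58438
26430730/879639
49292854191/1640511517
2170251110644/72227952717
93370090611883/3107442478348
95540341722527/3179670431065
475531457501991/15826124202608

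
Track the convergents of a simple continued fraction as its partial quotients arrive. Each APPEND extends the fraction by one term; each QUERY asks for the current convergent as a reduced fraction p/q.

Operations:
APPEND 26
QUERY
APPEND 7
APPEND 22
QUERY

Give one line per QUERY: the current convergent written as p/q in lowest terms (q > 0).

APPEND 26: p_0 = 26·1 + 0 = 26, q_0 = 26·0 + 1 = 1 → 26/1
APPEND 7: p_1 = 7·26 + 1 = 183, q_1 = 7·1 + 0 = 7 → 183/7
APPEND 22: p_2 = 22·183 + 26 = 4052, q_2 = 22·7 + 1 = 155 → 4052/155

26/1
4052/155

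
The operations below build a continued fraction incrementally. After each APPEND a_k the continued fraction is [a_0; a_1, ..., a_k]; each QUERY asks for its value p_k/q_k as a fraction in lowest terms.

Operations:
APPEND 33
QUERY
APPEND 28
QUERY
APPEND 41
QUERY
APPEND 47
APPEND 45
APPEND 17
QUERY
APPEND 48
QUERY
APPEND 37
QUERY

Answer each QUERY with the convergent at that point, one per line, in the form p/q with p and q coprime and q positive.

33/1
925/28
37958/1149
1367917752/41407279
65740412849/1989981936
2433763193165/73670738911

APPEND 33: p_0 = 33·1 + 0 = 33, q_0 = 33·0 + 1 = 1 → 33/1
APPEND 28: p_1 = 28·33 + 1 = 925, q_1 = 28·1 + 0 = 28 → 925/28
APPEND 41: p_2 = 41·925 + 33 = 37958, q_2 = 41·28 + 1 = 1149 → 37958/1149
APPEND 47: p_3 = 47·37958 + 925 = 1784951, q_3 = 47·1149 + 28 = 54031 → 1784951/54031
APPEND 45: p_4 = 45·1784951 + 37958 = 80360753, q_4 = 45·54031 + 1149 = 2432544 → 80360753/2432544
APPEND 17: p_5 = 17·80360753 + 1784951 = 1367917752, q_5 = 17·2432544 + 54031 = 41407279 → 1367917752/41407279
APPEND 48: p_6 = 48·1367917752 + 80360753 = 65740412849, q_6 = 48·41407279 + 2432544 = 1989981936 → 65740412849/1989981936
APPEND 37: p_7 = 37·65740412849 + 1367917752 = 2433763193165, q_7 = 37·1989981936 + 41407279 = 73670738911 → 2433763193165/73670738911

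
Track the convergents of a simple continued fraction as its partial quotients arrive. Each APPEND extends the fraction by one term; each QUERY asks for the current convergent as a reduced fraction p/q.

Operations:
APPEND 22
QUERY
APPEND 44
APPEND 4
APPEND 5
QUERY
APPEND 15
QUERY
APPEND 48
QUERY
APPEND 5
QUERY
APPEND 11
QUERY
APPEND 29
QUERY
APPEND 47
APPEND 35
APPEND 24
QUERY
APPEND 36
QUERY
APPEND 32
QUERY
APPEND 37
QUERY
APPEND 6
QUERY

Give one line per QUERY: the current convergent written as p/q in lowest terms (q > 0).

22/1
20459/929
310783/14112
14938043/678305
75000998/3405637
839949021/38140312
24433522607/1109474685
967076649756118/43912909268827
34855006367647105/1582692263920202
1116327280414463478/50690065354715291
41338964381702795791/1877115110388385969
249150113570631238224/11313380727685031105

APPEND 22: p_0 = 22·1 + 0 = 22, q_0 = 22·0 + 1 = 1 → 22/1
APPEND 44: p_1 = 44·22 + 1 = 969, q_1 = 44·1 + 0 = 44 → 969/44
APPEND 4: p_2 = 4·969 + 22 = 3898, q_2 = 4·44 + 1 = 177 → 3898/177
APPEND 5: p_3 = 5·3898 + 969 = 20459, q_3 = 5·177 + 44 = 929 → 20459/929
APPEND 15: p_4 = 15·20459 + 3898 = 310783, q_4 = 15·929 + 177 = 14112 → 310783/14112
APPEND 48: p_5 = 48·310783 + 20459 = 14938043, q_5 = 48·14112 + 929 = 678305 → 14938043/678305
APPEND 5: p_6 = 5·14938043 + 310783 = 75000998, q_6 = 5·678305 + 14112 = 3405637 → 75000998/3405637
APPEND 11: p_7 = 11·75000998 + 14938043 = 839949021, q_7 = 11·3405637 + 678305 = 38140312 → 839949021/38140312
APPEND 29: p_8 = 29·839949021 + 75000998 = 24433522607, q_8 = 29·38140312 + 3405637 = 1109474685 → 24433522607/1109474685
APPEND 47: p_9 = 47·24433522607 + 839949021 = 1149215511550, q_9 = 47·1109474685 + 38140312 = 52183450507 → 1149215511550/52183450507
APPEND 35: p_10 = 35·1149215511550 + 24433522607 = 40246976426857, q_10 = 35·52183450507 + 1109474685 = 1827530242430 → 40246976426857/1827530242430
APPEND 24: p_11 = 24·40246976426857 + 1149215511550 = 967076649756118, q_11 = 24·1827530242430 + 52183450507 = 43912909268827 → 967076649756118/43912909268827
APPEND 36: p_12 = 36·967076649756118 + 40246976426857 = 34855006367647105, q_12 = 36·43912909268827 + 1827530242430 = 1582692263920202 → 34855006367647105/1582692263920202
APPEND 32: p_13 = 32·34855006367647105 + 967076649756118 = 1116327280414463478, q_13 = 32·1582692263920202 + 43912909268827 = 50690065354715291 → 1116327280414463478/50690065354715291
APPEND 37: p_14 = 37·1116327280414463478 + 34855006367647105 = 41338964381702795791, q_14 = 37·50690065354715291 + 1582692263920202 = 1877115110388385969 → 41338964381702795791/1877115110388385969
APPEND 6: p_15 = 6·41338964381702795791 + 1116327280414463478 = 249150113570631238224, q_15 = 6·1877115110388385969 + 50690065354715291 = 11313380727685031105 → 249150113570631238224/11313380727685031105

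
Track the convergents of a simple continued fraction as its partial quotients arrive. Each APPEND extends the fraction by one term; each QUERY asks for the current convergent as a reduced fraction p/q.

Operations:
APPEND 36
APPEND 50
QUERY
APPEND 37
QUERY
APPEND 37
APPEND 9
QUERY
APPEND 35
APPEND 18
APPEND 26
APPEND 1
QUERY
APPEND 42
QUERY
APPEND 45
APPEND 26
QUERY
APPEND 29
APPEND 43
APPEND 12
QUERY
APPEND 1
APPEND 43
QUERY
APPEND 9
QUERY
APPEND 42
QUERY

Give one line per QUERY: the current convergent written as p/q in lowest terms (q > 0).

1801/50
66673/1851
22284991/618684
381651624226/10595550767
16396913575761/455217059711
19210708739446007/533334661241523
288638356143617139542/8013282694722975569
13732376154980709047375/381243205755302637246
123904030459915616121906/3439868617450295355253
5217701655471436586167427/144855725138667707557872

APPEND 36: p_0 = 36·1 + 0 = 36, q_0 = 36·0 + 1 = 1 → 36/1
APPEND 50: p_1 = 50·36 + 1 = 1801, q_1 = 50·1 + 0 = 50 → 1801/50
APPEND 37: p_2 = 37·1801 + 36 = 66673, q_2 = 37·50 + 1 = 1851 → 66673/1851
APPEND 37: p_3 = 37·66673 + 1801 = 2468702, q_3 = 37·1851 + 50 = 68537 → 2468702/68537
APPEND 9: p_4 = 9·2468702 + 66673 = 22284991, q_4 = 9·68537 + 1851 = 618684 → 22284991/618684
APPEND 35: p_5 = 35·22284991 + 2468702 = 782443387, q_5 = 35·618684 + 68537 = 21722477 → 782443387/21722477
APPEND 18: p_6 = 18·782443387 + 22284991 = 14106265957, q_6 = 18·21722477 + 618684 = 391623270 → 14106265957/391623270
APPEND 26: p_7 = 26·14106265957 + 782443387 = 367545358269, q_7 = 26·391623270 + 21722477 = 10203927497 → 367545358269/10203927497
APPEND 1: p_8 = 1·367545358269 + 14106265957 = 381651624226, q_8 = 1·10203927497 + 391623270 = 10595550767 → 381651624226/10595550767
APPEND 42: p_9 = 42·381651624226 + 367545358269 = 16396913575761, q_9 = 42·10595550767 + 10203927497 = 455217059711 → 16396913575761/455217059711
APPEND 45: p_10 = 45·16396913575761 + 381651624226 = 738242762533471, q_10 = 45·455217059711 + 10595550767 = 20495363237762 → 738242762533471/20495363237762
APPEND 26: p_11 = 26·738242762533471 + 16396913575761 = 19210708739446007, q_11 = 26·20495363237762 + 455217059711 = 533334661241523 → 19210708739446007/533334661241523
APPEND 29: p_12 = 29·19210708739446007 + 738242762533471 = 557848796206467674, q_12 = 29·533334661241523 + 20495363237762 = 15487200539241929 → 557848796206467674/15487200539241929
APPEND 43: p_13 = 43·557848796206467674 + 19210708739446007 = 24006708945617555989, q_13 = 43·15487200539241929 + 533334661241523 = 666482957848644470 → 24006708945617555989/666482957848644470
APPEND 12: p_14 = 12·24006708945617555989 + 557848796206467674 = 288638356143617139542, q_14 = 12·666482957848644470 + 15487200539241929 = 8013282694722975569 → 288638356143617139542/8013282694722975569
APPEND 1: p_15 = 1·288638356143617139542 + 24006708945617555989 = 312645065089234695531, q_15 = 1·8013282694722975569 + 666482957848644470 = 8679765652571620039 → 312645065089234695531/8679765652571620039
APPEND 43: p_16 = 43·312645065089234695531 + 288638356143617139542 = 13732376154980709047375, q_16 = 43·8679765652571620039 + 8013282694722975569 = 381243205755302637246 → 13732376154980709047375/381243205755302637246
APPEND 9: p_17 = 9·13732376154980709047375 + 312645065089234695531 = 123904030459915616121906, q_17 = 9·381243205755302637246 + 8679765652571620039 = 3439868617450295355253 → 123904030459915616121906/3439868617450295355253
APPEND 42: p_18 = 42·123904030459915616121906 + 13732376154980709047375 = 5217701655471436586167427, q_18 = 42·3439868617450295355253 + 381243205755302637246 = 144855725138667707557872 → 5217701655471436586167427/144855725138667707557872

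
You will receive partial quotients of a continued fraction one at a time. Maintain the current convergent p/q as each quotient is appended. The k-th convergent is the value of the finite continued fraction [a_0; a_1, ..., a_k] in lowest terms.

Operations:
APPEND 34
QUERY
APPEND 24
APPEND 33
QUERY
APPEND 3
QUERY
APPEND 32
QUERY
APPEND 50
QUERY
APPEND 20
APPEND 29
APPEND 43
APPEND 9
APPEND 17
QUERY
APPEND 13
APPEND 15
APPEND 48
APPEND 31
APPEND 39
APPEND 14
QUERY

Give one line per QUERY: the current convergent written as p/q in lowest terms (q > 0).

APPEND 34: p_0 = 34·1 + 0 = 34, q_0 = 34·0 + 1 = 1 → 34/1
APPEND 24: p_1 = 24·34 + 1 = 817, q_1 = 24·1 + 0 = 24 → 817/24
APPEND 33: p_2 = 33·817 + 34 = 26995, q_2 = 33·24 + 1 = 793 → 26995/793
APPEND 3: p_3 = 3·26995 + 817 = 81802, q_3 = 3·793 + 24 = 2403 → 81802/2403
APPEND 32: p_4 = 32·81802 + 26995 = 2644659, q_4 = 32·2403 + 793 = 77689 → 2644659/77689
APPEND 50: p_5 = 50·2644659 + 81802 = 132314752, q_5 = 50·77689 + 2403 = 3886853 → 132314752/3886853
APPEND 20: p_6 = 20·132314752 + 2644659 = 2648939699, q_6 = 20·3886853 + 77689 = 77814749 → 2648939699/77814749
APPEND 29: p_7 = 29·2648939699 + 132314752 = 76951566023, q_7 = 29·77814749 + 3886853 = 2260514574 → 76951566023/2260514574
APPEND 43: p_8 = 43·76951566023 + 2648939699 = 3311566278688, q_8 = 43·2260514574 + 77814749 = 97279941431 → 3311566278688/97279941431
APPEND 9: p_9 = 9·3311566278688 + 76951566023 = 29881048074215, q_9 = 9·97279941431 + 2260514574 = 877779987453 → 29881048074215/877779987453
APPEND 17: p_10 = 17·29881048074215 + 3311566278688 = 511289383540343, q_10 = 17·877779987453 + 97279941431 = 15019539728132 → 511289383540343/15019539728132
APPEND 13: p_11 = 13·511289383540343 + 29881048074215 = 6676643034098674, q_11 = 13·15019539728132 + 877779987453 = 196131796453169 → 6676643034098674/196131796453169
APPEND 15: p_12 = 15·6676643034098674 + 511289383540343 = 100660934895020453, q_12 = 15·196131796453169 + 15019539728132 = 2956996486525667 → 100660934895020453/2956996486525667
APPEND 48: p_13 = 48·100660934895020453 + 6676643034098674 = 4838401517995080418, q_13 = 48·2956996486525667 + 196131796453169 = 142131963149685185 → 4838401517995080418/142131963149685185
APPEND 31: p_14 = 31·4838401517995080418 + 100660934895020453 = 150091107992742513411, q_14 = 31·142131963149685185 + 2956996486525667 = 4409047854126766402 → 150091107992742513411/4409047854126766402
APPEND 39: p_15 = 39·150091107992742513411 + 4838401517995080418 = 5858391613234953103447, q_15 = 39·4409047854126766402 + 142131963149685185 = 172094998274093574863 → 5858391613234953103447/172094998274093574863
APPEND 14: p_16 = 14·5858391613234953103447 + 150091107992742513411 = 82167573693282085961669, q_16 = 14·172094998274093574863 + 4409047854126766402 = 2413739023691436814484 → 82167573693282085961669/2413739023691436814484

34/1
26995/793
81802/2403
2644659/77689
132314752/3886853
511289383540343/15019539728132
82167573693282085961669/2413739023691436814484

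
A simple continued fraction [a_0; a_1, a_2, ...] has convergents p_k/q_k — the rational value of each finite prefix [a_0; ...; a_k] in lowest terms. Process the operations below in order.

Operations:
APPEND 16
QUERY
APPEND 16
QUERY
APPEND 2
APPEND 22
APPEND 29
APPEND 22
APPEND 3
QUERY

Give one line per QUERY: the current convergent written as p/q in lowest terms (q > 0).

APPEND 16: p_0 = 16·1 + 0 = 16, q_0 = 16·0 + 1 = 1 → 16/1
APPEND 16: p_1 = 16·16 + 1 = 257, q_1 = 16·1 + 0 = 16 → 257/16
APPEND 2: p_2 = 2·257 + 16 = 530, q_2 = 2·16 + 1 = 33 → 530/33
APPEND 22: p_3 = 22·530 + 257 = 11917, q_3 = 22·33 + 16 = 742 → 11917/742
APPEND 29: p_4 = 29·11917 + 530 = 346123, q_4 = 29·742 + 33 = 21551 → 346123/21551
APPEND 22: p_5 = 22·346123 + 11917 = 7626623, q_5 = 22·21551 + 742 = 474864 → 7626623/474864
APPEND 3: p_6 = 3·7626623 + 346123 = 23225992, q_6 = 3·474864 + 21551 = 1446143 → 23225992/1446143

16/1
257/16
23225992/1446143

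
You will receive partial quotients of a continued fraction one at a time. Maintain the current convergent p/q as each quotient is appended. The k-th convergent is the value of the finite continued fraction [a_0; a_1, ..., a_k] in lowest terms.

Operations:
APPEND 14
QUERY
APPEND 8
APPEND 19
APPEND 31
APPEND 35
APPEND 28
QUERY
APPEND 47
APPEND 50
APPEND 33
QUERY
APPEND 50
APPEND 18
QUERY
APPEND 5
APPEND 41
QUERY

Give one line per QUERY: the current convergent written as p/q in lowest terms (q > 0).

14/1
65889532/4665015
5118885541611/362419903588
4614906301927587/326737897031758
961170769534406534/68051417597556313

APPEND 14: p_0 = 14·1 + 0 = 14, q_0 = 14·0 + 1 = 1 → 14/1
APPEND 8: p_1 = 8·14 + 1 = 113, q_1 = 8·1 + 0 = 8 → 113/8
APPEND 19: p_2 = 19·113 + 14 = 2161, q_2 = 19·8 + 1 = 153 → 2161/153
APPEND 31: p_3 = 31·2161 + 113 = 67104, q_3 = 31·153 + 8 = 4751 → 67104/4751
APPEND 35: p_4 = 35·67104 + 2161 = 2350801, q_4 = 35·4751 + 153 = 166438 → 2350801/166438
APPEND 28: p_5 = 28·2350801 + 67104 = 65889532, q_5 = 28·166438 + 4751 = 4665015 → 65889532/4665015
APPEND 47: p_6 = 47·65889532 + 2350801 = 3099158805, q_6 = 47·4665015 + 166438 = 219422143 → 3099158805/219422143
APPEND 50: p_7 = 50·3099158805 + 65889532 = 155023829782, q_7 = 50·219422143 + 4665015 = 10975772165 → 155023829782/10975772165
APPEND 33: p_8 = 33·155023829782 + 3099158805 = 5118885541611, q_8 = 33·10975772165 + 219422143 = 362419903588 → 5118885541611/362419903588
APPEND 50: p_9 = 50·5118885541611 + 155023829782 = 256099300910332, q_9 = 50·362419903588 + 10975772165 = 18131970951565 → 256099300910332/18131970951565
APPEND 18: p_10 = 18·256099300910332 + 5118885541611 = 4614906301927587, q_10 = 18·18131970951565 + 362419903588 = 326737897031758 → 4614906301927587/326737897031758
APPEND 5: p_11 = 5·4614906301927587 + 256099300910332 = 23330630810548267, q_11 = 5·326737897031758 + 18131970951565 = 1651821456110355 → 23330630810548267/1651821456110355
APPEND 41: p_12 = 41·23330630810548267 + 4614906301927587 = 961170769534406534, q_12 = 41·1651821456110355 + 326737897031758 = 68051417597556313 → 961170769534406534/68051417597556313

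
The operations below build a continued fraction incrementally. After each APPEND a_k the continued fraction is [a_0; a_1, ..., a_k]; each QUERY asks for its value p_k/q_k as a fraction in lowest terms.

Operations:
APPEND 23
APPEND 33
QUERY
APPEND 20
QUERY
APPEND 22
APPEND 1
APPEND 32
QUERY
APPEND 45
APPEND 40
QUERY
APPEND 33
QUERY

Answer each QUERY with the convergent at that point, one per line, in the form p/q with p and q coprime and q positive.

APPEND 23: p_0 = 23·1 + 0 = 23, q_0 = 23·0 + 1 = 1 → 23/1
APPEND 33: p_1 = 33·23 + 1 = 760, q_1 = 33·1 + 0 = 33 → 760/33
APPEND 20: p_2 = 20·760 + 23 = 15223, q_2 = 20·33 + 1 = 661 → 15223/661
APPEND 22: p_3 = 22·15223 + 760 = 335666, q_3 = 22·661 + 33 = 14575 → 335666/14575
APPEND 1: p_4 = 1·335666 + 15223 = 350889, q_4 = 1·14575 + 661 = 15236 → 350889/15236
APPEND 32: p_5 = 32·350889 + 335666 = 11564114, q_5 = 32·15236 + 14575 = 502127 → 11564114/502127
APPEND 45: p_6 = 45·11564114 + 350889 = 520736019, q_6 = 45·502127 + 15236 = 22610951 → 520736019/22610951
APPEND 40: p_7 = 40·520736019 + 11564114 = 20841004874, q_7 = 40·22610951 + 502127 = 904940167 → 20841004874/904940167
APPEND 33: p_8 = 33·20841004874 + 520736019 = 688273896861, q_8 = 33·904940167 + 22610951 = 29885636462 → 688273896861/29885636462

760/33
15223/661
11564114/502127
20841004874/904940167
688273896861/29885636462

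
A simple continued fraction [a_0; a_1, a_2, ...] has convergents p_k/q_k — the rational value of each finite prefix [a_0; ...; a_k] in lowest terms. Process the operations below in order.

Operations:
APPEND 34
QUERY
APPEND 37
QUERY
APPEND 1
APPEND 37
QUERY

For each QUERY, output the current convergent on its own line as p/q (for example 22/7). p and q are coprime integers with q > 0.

APPEND 34: p_0 = 34·1 + 0 = 34, q_0 = 34·0 + 1 = 1 → 34/1
APPEND 37: p_1 = 37·34 + 1 = 1259, q_1 = 37·1 + 0 = 37 → 1259/37
APPEND 1: p_2 = 1·1259 + 34 = 1293, q_2 = 1·37 + 1 = 38 → 1293/38
APPEND 37: p_3 = 37·1293 + 1259 = 49100, q_3 = 37·38 + 37 = 1443 → 49100/1443

34/1
1259/37
49100/1443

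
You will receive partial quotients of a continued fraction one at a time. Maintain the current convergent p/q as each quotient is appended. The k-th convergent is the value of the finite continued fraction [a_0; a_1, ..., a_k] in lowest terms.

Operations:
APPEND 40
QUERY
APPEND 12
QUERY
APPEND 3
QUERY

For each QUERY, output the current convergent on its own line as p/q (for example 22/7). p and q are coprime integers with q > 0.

APPEND 40: p_0 = 40·1 + 0 = 40, q_0 = 40·0 + 1 = 1 → 40/1
APPEND 12: p_1 = 12·40 + 1 = 481, q_1 = 12·1 + 0 = 12 → 481/12
APPEND 3: p_2 = 3·481 + 40 = 1483, q_2 = 3·12 + 1 = 37 → 1483/37

40/1
481/12
1483/37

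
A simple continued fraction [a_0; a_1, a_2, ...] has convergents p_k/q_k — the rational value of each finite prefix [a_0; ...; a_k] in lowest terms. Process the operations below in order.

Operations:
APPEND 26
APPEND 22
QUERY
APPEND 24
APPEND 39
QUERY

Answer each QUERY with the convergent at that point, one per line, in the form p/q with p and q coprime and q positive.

APPEND 26: p_0 = 26·1 + 0 = 26, q_0 = 26·0 + 1 = 1 → 26/1
APPEND 22: p_1 = 22·26 + 1 = 573, q_1 = 22·1 + 0 = 22 → 573/22
APPEND 24: p_2 = 24·573 + 26 = 13778, q_2 = 24·22 + 1 = 529 → 13778/529
APPEND 39: p_3 = 39·13778 + 573 = 537915, q_3 = 39·529 + 22 = 20653 → 537915/20653

573/22
537915/20653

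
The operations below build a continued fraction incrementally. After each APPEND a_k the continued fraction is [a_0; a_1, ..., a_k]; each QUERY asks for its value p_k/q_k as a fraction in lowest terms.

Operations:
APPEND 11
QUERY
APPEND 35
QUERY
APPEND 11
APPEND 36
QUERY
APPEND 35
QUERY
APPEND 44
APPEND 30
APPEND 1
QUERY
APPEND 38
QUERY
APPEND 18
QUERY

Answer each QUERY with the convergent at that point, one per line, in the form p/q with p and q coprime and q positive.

APPEND 11: p_0 = 11·1 + 0 = 11, q_0 = 11·0 + 1 = 1 → 11/1
APPEND 35: p_1 = 35·11 + 1 = 386, q_1 = 35·1 + 0 = 35 → 386/35
APPEND 11: p_2 = 11·386 + 11 = 4257, q_2 = 11·35 + 1 = 386 → 4257/386
APPEND 36: p_3 = 36·4257 + 386 = 153638, q_3 = 36·386 + 35 = 13931 → 153638/13931
APPEND 35: p_4 = 35·153638 + 4257 = 5381587, q_4 = 35·13931 + 386 = 487971 → 5381587/487971
APPEND 44: p_5 = 44·5381587 + 153638 = 236943466, q_5 = 44·487971 + 13931 = 21484655 → 236943466/21484655
APPEND 30: p_6 = 30·236943466 + 5381587 = 7113685567, q_6 = 30·21484655 + 487971 = 645027621 → 7113685567/645027621
APPEND 1: p_7 = 1·7113685567 + 236943466 = 7350629033, q_7 = 1·645027621 + 21484655 = 666512276 → 7350629033/666512276
APPEND 38: p_8 = 38·7350629033 + 7113685567 = 286437588821, q_8 = 38·666512276 + 645027621 = 25972494109 → 286437588821/25972494109
APPEND 18: p_9 = 18·286437588821 + 7350629033 = 5163227227811, q_9 = 18·25972494109 + 666512276 = 468171406238 → 5163227227811/468171406238

11/1
386/35
153638/13931
5381587/487971
7350629033/666512276
286437588821/25972494109
5163227227811/468171406238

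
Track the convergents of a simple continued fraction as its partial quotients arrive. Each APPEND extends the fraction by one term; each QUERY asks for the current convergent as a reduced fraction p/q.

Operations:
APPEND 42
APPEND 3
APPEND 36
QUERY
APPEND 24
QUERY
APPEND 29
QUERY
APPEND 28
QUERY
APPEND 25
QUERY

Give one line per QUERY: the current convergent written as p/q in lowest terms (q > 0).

4614/109
110863/2619
3219641/76060
90260811/2132299
2259739916/53383535

APPEND 42: p_0 = 42·1 + 0 = 42, q_0 = 42·0 + 1 = 1 → 42/1
APPEND 3: p_1 = 3·42 + 1 = 127, q_1 = 3·1 + 0 = 3 → 127/3
APPEND 36: p_2 = 36·127 + 42 = 4614, q_2 = 36·3 + 1 = 109 → 4614/109
APPEND 24: p_3 = 24·4614 + 127 = 110863, q_3 = 24·109 + 3 = 2619 → 110863/2619
APPEND 29: p_4 = 29·110863 + 4614 = 3219641, q_4 = 29·2619 + 109 = 76060 → 3219641/76060
APPEND 28: p_5 = 28·3219641 + 110863 = 90260811, q_5 = 28·76060 + 2619 = 2132299 → 90260811/2132299
APPEND 25: p_6 = 25·90260811 + 3219641 = 2259739916, q_6 = 25·2132299 + 76060 = 53383535 → 2259739916/53383535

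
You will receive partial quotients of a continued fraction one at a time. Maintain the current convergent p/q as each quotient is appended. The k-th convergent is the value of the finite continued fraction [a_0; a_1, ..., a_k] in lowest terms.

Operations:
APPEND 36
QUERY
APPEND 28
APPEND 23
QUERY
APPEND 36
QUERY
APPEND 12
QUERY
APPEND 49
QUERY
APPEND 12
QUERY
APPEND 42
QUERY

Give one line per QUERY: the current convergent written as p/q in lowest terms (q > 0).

APPEND 36: p_0 = 36·1 + 0 = 36, q_0 = 36·0 + 1 = 1 → 36/1
APPEND 28: p_1 = 28·36 + 1 = 1009, q_1 = 28·1 + 0 = 28 → 1009/28
APPEND 23: p_2 = 23·1009 + 36 = 23243, q_2 = 23·28 + 1 = 645 → 23243/645
APPEND 36: p_3 = 36·23243 + 1009 = 837757, q_3 = 36·645 + 28 = 23248 → 837757/23248
APPEND 12: p_4 = 12·837757 + 23243 = 10076327, q_4 = 12·23248 + 645 = 279621 → 10076327/279621
APPEND 49: p_5 = 49·10076327 + 837757 = 494577780, q_5 = 49·279621 + 23248 = 13724677 → 494577780/13724677
APPEND 12: p_6 = 12·494577780 + 10076327 = 5945009687, q_6 = 12·13724677 + 279621 = 164975745 → 5945009687/164975745
APPEND 42: p_7 = 42·5945009687 + 494577780 = 250184984634, q_7 = 42·164975745 + 13724677 = 6942705967 → 250184984634/6942705967

36/1
23243/645
837757/23248
10076327/279621
494577780/13724677
5945009687/164975745
250184984634/6942705967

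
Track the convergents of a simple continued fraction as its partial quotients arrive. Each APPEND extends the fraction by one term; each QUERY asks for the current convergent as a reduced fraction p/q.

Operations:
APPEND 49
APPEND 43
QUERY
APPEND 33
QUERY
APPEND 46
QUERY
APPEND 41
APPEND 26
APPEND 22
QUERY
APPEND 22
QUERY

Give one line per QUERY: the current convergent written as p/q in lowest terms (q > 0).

APPEND 49: p_0 = 49·1 + 0 = 49, q_0 = 49·0 + 1 = 1 → 49/1
APPEND 43: p_1 = 43·49 + 1 = 2108, q_1 = 43·1 + 0 = 43 → 2108/43
APPEND 33: p_2 = 33·2108 + 49 = 69613, q_2 = 33·43 + 1 = 1420 → 69613/1420
APPEND 46: p_3 = 46·69613 + 2108 = 3204306, q_3 = 46·1420 + 43 = 65363 → 3204306/65363
APPEND 41: p_4 = 41·3204306 + 69613 = 131446159, q_4 = 41·65363 + 1420 = 2681303 → 131446159/2681303
APPEND 26: p_5 = 26·131446159 + 3204306 = 3420804440, q_5 = 26·2681303 + 65363 = 69779241 → 3420804440/69779241
APPEND 22: p_6 = 22·3420804440 + 131446159 = 75389143839, q_6 = 22·69779241 + 2681303 = 1537824605 → 75389143839/1537824605
APPEND 22: p_7 = 22·75389143839 + 3420804440 = 1661981968898, q_7 = 22·1537824605 + 69779241 = 33901920551 → 1661981968898/33901920551

2108/43
69613/1420
3204306/65363
75389143839/1537824605
1661981968898/33901920551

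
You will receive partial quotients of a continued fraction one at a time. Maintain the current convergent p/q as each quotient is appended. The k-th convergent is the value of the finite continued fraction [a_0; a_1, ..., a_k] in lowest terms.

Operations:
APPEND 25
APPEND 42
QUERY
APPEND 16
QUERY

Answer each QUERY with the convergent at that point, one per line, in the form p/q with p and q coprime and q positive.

1051/42
16841/673

APPEND 25: p_0 = 25·1 + 0 = 25, q_0 = 25·0 + 1 = 1 → 25/1
APPEND 42: p_1 = 42·25 + 1 = 1051, q_1 = 42·1 + 0 = 42 → 1051/42
APPEND 16: p_2 = 16·1051 + 25 = 16841, q_2 = 16·42 + 1 = 673 → 16841/673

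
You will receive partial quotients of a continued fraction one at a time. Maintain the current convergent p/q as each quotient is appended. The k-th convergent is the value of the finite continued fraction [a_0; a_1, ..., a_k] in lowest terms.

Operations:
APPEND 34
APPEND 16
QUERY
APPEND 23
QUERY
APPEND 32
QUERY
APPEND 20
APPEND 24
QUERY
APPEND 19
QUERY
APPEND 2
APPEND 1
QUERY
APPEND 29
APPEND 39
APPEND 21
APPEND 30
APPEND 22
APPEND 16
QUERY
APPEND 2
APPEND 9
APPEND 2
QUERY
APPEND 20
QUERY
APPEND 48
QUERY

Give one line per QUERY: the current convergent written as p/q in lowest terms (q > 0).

545/16
12569/369
402753/11824
194025849/5696200
3694558760/108464649
11277702129/331090147
2917429673300345761/85649736829928420
120151835151776145713/3527410842003568881
2460104279142853738322/72223603540853590691
118205157234008755585169/3470260380802975922049

APPEND 34: p_0 = 34·1 + 0 = 34, q_0 = 34·0 + 1 = 1 → 34/1
APPEND 16: p_1 = 16·34 + 1 = 545, q_1 = 16·1 + 0 = 16 → 545/16
APPEND 23: p_2 = 23·545 + 34 = 12569, q_2 = 23·16 + 1 = 369 → 12569/369
APPEND 32: p_3 = 32·12569 + 545 = 402753, q_3 = 32·369 + 16 = 11824 → 402753/11824
APPEND 20: p_4 = 20·402753 + 12569 = 8067629, q_4 = 20·11824 + 369 = 236849 → 8067629/236849
APPEND 24: p_5 = 24·8067629 + 402753 = 194025849, q_5 = 24·236849 + 11824 = 5696200 → 194025849/5696200
APPEND 19: p_6 = 19·194025849 + 8067629 = 3694558760, q_6 = 19·5696200 + 236849 = 108464649 → 3694558760/108464649
APPEND 2: p_7 = 2·3694558760 + 194025849 = 7583143369, q_7 = 2·108464649 + 5696200 = 222625498 → 7583143369/222625498
APPEND 1: p_8 = 1·7583143369 + 3694558760 = 11277702129, q_8 = 1·222625498 + 108464649 = 331090147 → 11277702129/331090147
APPEND 29: p_9 = 29·11277702129 + 7583143369 = 334636505110, q_9 = 29·331090147 + 222625498 = 9824239761 → 334636505110/9824239761
APPEND 39: p_10 = 39·334636505110 + 11277702129 = 13062101401419, q_10 = 39·9824239761 + 331090147 = 383476440826 → 13062101401419/383476440826
APPEND 21: p_11 = 21·13062101401419 + 334636505110 = 274638765934909, q_11 = 21·383476440826 + 9824239761 = 8062829497107 → 274638765934909/8062829497107
APPEND 30: p_12 = 30·274638765934909 + 13062101401419 = 8252225079448689, q_12 = 30·8062829497107 + 383476440826 = 242268361354036 → 8252225079448689/242268361354036
APPEND 22: p_13 = 22·8252225079448689 + 274638765934909 = 181823590513806067, q_13 = 22·242268361354036 + 8062829497107 = 5337966779285899 → 181823590513806067/5337966779285899
APPEND 16: p_14 = 16·181823590513806067 + 8252225079448689 = 2917429673300345761, q_14 = 16·5337966779285899 + 242268361354036 = 85649736829928420 → 2917429673300345761/85649736829928420
APPEND 2: p_15 = 2·2917429673300345761 + 181823590513806067 = 6016682937114497589, q_15 = 2·85649736829928420 + 5337966779285899 = 176637440439142739 → 6016682937114497589/176637440439142739
APPEND 9: p_16 = 9·6016682937114497589 + 2917429673300345761 = 57067576107330824062, q_16 = 9·176637440439142739 + 85649736829928420 = 1675386700782213071 → 57067576107330824062/1675386700782213071
APPEND 2: p_17 = 2·57067576107330824062 + 6016682937114497589 = 120151835151776145713, q_17 = 2·1675386700782213071 + 176637440439142739 = 3527410842003568881 → 120151835151776145713/3527410842003568881
APPEND 20: p_18 = 20·120151835151776145713 + 57067576107330824062 = 2460104279142853738322, q_18 = 20·3527410842003568881 + 1675386700782213071 = 72223603540853590691 → 2460104279142853738322/72223603540853590691
APPEND 48: p_19 = 48·2460104279142853738322 + 120151835151776145713 = 118205157234008755585169, q_19 = 48·72223603540853590691 + 3527410842003568881 = 3470260380802975922049 → 118205157234008755585169/3470260380802975922049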